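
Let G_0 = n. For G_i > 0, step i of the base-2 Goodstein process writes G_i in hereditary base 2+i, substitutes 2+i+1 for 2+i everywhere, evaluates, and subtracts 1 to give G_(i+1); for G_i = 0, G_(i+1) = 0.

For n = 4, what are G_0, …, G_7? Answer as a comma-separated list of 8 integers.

(0) 4|_2 = 2^2 ↦ 3^3|_3 = 27 ⇒ 26
(1) 26|_3 = 2·3^2 + 2·3 + 2 ↦ 2·4^2 + 2·4 + 2|_4 = 42 ⇒ 41
(2) 41|_4 = 2·4^2 + 2·4 + 1 ↦ 2·5^2 + 2·5 + 1|_5 = 61 ⇒ 60
(3) 60|_5 = 2·5^2 + 2·5 ↦ 2·6^2 + 2·6|_6 = 84 ⇒ 83
(4) 83|_6 = 2·6^2 + 6 + 5 ↦ 2·7^2 + 7 + 5|_7 = 110 ⇒ 109
(5) 109|_7 = 2·7^2 + 7 + 4 ↦ 2·8^2 + 8 + 4|_8 = 140 ⇒ 139
(6) 139|_8 = 2·8^2 + 8 + 3 ↦ 2·9^2 + 9 + 3|_9 = 174 ⇒ 173

4, 26, 41, 60, 83, 109, 139, 173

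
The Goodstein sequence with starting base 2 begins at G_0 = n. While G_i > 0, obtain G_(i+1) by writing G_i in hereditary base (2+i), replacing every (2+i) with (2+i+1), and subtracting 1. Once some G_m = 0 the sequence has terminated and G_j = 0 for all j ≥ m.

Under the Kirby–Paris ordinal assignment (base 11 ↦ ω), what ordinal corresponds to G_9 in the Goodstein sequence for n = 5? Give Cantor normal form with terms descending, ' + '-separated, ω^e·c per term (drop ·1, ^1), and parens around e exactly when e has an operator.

ω^3·3 + ω^2·3 + ω·2 + 4

5 —HB2→ 2^2 + 1 —bump→ 3^3 + 1 = 28 —(−1)→ 27
27 —HB3→ 3^3 —bump→ 4^4 = 256 —(−1)→ 255
255 —HB4→ 3·4^3 + 3·4^2 + 3·4 + 3 —bump→ 3·5^3 + 3·5^2 + 3·5 + 3 = 468 —(−1)→ 467
467 —HB5→ 3·5^3 + 3·5^2 + 3·5 + 2 —bump→ 3·6^3 + 3·6^2 + 3·6 + 2 = 776 —(−1)→ 775
775 —HB6→ 3·6^3 + 3·6^2 + 3·6 + 1 —bump→ 3·7^3 + 3·7^2 + 3·7 + 1 = 1198 —(−1)→ 1197
1197 —HB7→ 3·7^3 + 3·7^2 + 3·7 —bump→ 3·8^3 + 3·8^2 + 3·8 = 1752 —(−1)→ 1751
1751 —HB8→ 3·8^3 + 3·8^2 + 2·8 + 7 —bump→ 3·9^3 + 3·9^2 + 2·9 + 7 = 2455 —(−1)→ 2454
2454 —HB9→ 3·9^3 + 3·9^2 + 2·9 + 6 —bump→ 3·10^3 + 3·10^2 + 2·10 + 6 = 3326 —(−1)→ 3325
3325 —HB10→ 3·10^3 + 3·10^2 + 2·10 + 5 —bump→ 3·11^3 + 3·11^2 + 2·11 + 5 = 4383 —(−1)→ 4382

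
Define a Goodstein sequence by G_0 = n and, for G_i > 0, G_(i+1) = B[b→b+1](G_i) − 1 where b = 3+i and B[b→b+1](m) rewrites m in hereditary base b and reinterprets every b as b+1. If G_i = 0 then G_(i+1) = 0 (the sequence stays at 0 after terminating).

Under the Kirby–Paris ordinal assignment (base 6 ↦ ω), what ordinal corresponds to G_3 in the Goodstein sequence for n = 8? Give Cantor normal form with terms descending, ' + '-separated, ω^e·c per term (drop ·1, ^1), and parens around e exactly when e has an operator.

ω + 5

(0) 8|_3 = 2·3 + 2 ↦ 2·4 + 2|_4 = 10 ⇒ 9
(1) 9|_4 = 2·4 + 1 ↦ 2·5 + 1|_5 = 11 ⇒ 10
(2) 10|_5 = 2·5 ↦ 2·6|_6 = 12 ⇒ 11
(3) 11|_6 = 6 + 5 ↦ 7 + 5|_7 = 12 ⇒ 11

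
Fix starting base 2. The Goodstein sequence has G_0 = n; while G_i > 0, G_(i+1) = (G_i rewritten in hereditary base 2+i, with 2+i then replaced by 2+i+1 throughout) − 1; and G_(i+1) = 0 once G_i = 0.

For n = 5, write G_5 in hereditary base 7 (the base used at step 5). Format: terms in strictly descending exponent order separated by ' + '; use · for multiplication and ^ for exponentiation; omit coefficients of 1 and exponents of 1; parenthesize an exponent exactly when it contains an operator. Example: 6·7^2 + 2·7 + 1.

step 0: 5 = 2^2 + 1; sub 3 for 2: 3^3 + 1; = 28; G_1 = 28−1 = 27
step 1: 27 = 3^3; sub 4 for 3: 4^4; = 256; G_2 = 256−1 = 255
step 2: 255 = 3·4^3 + 3·4^2 + 3·4 + 3; sub 5 for 4: 3·5^3 + 3·5^2 + 3·5 + 3; = 468; G_3 = 468−1 = 467
step 3: 467 = 3·5^3 + 3·5^2 + 3·5 + 2; sub 6 for 5: 3·6^3 + 3·6^2 + 3·6 + 2; = 776; G_4 = 776−1 = 775
step 4: 775 = 3·6^3 + 3·6^2 + 3·6 + 1; sub 7 for 6: 3·7^3 + 3·7^2 + 3·7 + 1; = 1198; G_5 = 1198−1 = 1197
step 5: 1197 = 3·7^3 + 3·7^2 + 3·7; sub 8 for 7: 3·8^3 + 3·8^2 + 3·8; = 1752; G_6 = 1752−1 = 1751

3·7^3 + 3·7^2 + 3·7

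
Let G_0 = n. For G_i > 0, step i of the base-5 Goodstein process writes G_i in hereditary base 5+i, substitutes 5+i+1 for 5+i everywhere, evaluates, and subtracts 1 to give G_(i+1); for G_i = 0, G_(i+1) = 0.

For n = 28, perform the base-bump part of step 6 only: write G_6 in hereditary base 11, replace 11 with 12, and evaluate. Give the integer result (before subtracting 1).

28 —HB5→ 5^2 + 3 —bump→ 6^2 + 3 = 39 —(−1)→ 38
38 —HB6→ 6^2 + 2 —bump→ 7^2 + 2 = 51 —(−1)→ 50
50 —HB7→ 7^2 + 1 —bump→ 8^2 + 1 = 65 —(−1)→ 64
64 —HB8→ 8^2 —bump→ 9^2 = 81 —(−1)→ 80
80 —HB9→ 8·9 + 8 —bump→ 8·10 + 8 = 88 —(−1)→ 87
87 —HB10→ 8·10 + 7 —bump→ 8·11 + 7 = 95 —(−1)→ 94

102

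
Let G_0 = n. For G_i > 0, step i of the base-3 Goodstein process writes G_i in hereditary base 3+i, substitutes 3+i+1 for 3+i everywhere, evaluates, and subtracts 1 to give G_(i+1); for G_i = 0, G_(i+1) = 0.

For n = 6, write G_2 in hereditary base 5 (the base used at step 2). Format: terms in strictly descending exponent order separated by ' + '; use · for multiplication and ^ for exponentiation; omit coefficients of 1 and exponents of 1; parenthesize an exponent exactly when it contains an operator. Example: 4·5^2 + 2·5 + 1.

G_0=6  [base 3] 2·3  →[3↦4]→  2·4 = 8  −1 ⇒ G_1=7
G_1=7  [base 4] 4 + 3  →[4↦5]→  5 + 3 = 8  −1 ⇒ G_2=7

5 + 2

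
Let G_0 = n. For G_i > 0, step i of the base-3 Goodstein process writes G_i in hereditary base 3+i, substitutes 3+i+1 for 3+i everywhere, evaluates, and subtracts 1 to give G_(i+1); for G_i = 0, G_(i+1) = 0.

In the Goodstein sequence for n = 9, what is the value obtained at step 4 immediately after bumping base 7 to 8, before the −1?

(0) 9|_3 = 3^2 ↦ 4^2|_4 = 16 ⇒ 15
(1) 15|_4 = 3·4 + 3 ↦ 3·5 + 3|_5 = 18 ⇒ 17
(2) 17|_5 = 3·5 + 2 ↦ 3·6 + 2|_6 = 20 ⇒ 19
(3) 19|_6 = 3·6 + 1 ↦ 3·7 + 1|_7 = 22 ⇒ 21
(4) 21|_7 = 3·7 ↦ 3·8|_8 = 24 ⇒ 23

24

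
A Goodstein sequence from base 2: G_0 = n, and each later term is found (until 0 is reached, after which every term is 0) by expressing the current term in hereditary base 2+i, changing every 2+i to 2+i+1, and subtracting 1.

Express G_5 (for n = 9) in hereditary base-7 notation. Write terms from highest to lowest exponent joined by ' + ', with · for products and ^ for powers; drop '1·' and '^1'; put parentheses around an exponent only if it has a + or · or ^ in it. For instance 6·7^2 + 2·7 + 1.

(0) 9|_2 = 2^(2 + 1) + 1 ↦ 3^(3 + 1) + 1|_3 = 82 ⇒ 81
(1) 81|_3 = 3^(3 + 1) ↦ 4^(4 + 1)|_4 = 1024 ⇒ 1023
(2) 1023|_4 = 3·4^4 + 3·4^3 + 3·4^2 + 3·4 + 3 ↦ 3·5^5 + 3·5^3 + 3·5^2 + 3·5 + 3|_5 = 9843 ⇒ 9842
(3) 9842|_5 = 3·5^5 + 3·5^3 + 3·5^2 + 3·5 + 2 ↦ 3·6^6 + 3·6^3 + 3·6^2 + 3·6 + 2|_6 = 140744 ⇒ 140743
(4) 140743|_6 = 3·6^6 + 3·6^3 + 3·6^2 + 3·6 + 1 ↦ 3·7^7 + 3·7^3 + 3·7^2 + 3·7 + 1|_7 = 2471827 ⇒ 2471826
(5) 2471826|_7 = 3·7^7 + 3·7^3 + 3·7^2 + 3·7 ↦ 3·8^8 + 3·8^3 + 3·8^2 + 3·8|_8 = 50333400 ⇒ 50333399

3·7^7 + 3·7^3 + 3·7^2 + 3·7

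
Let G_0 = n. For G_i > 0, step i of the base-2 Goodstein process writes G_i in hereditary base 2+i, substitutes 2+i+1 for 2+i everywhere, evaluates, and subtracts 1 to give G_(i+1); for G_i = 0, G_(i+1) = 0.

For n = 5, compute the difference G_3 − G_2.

212

G_0 = 5. HB_2(5) = 2^2 + 1. Bump = 28. G_1 = 27.
G_1 = 27. HB_3(27) = 3^3. Bump = 256. G_2 = 255.
G_2 = 255. HB_4(255) = 3·4^3 + 3·4^2 + 3·4 + 3. Bump = 468. G_3 = 467.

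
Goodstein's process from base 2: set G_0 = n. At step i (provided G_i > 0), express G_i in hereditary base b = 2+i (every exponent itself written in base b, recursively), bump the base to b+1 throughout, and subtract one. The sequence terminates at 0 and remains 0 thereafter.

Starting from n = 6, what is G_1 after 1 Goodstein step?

G_0=6  [base 2] 2^2 + 2  →[2↦3]→  3^3 + 3 = 30  −1 ⇒ G_1=29
G_1=29  [base 3] 3^3 + 2  →[3↦4]→  4^4 + 2 = 258  −1 ⇒ G_2=257

29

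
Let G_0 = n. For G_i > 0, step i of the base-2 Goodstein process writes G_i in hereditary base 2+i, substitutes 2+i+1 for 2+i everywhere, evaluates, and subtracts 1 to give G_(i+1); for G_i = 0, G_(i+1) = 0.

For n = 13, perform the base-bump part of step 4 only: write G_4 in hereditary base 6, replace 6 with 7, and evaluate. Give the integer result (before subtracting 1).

5765999

G_0=13  [base 2] 2^(2 + 1) + 2^2 + 1  →[2↦3]→  3^(3 + 1) + 3^3 + 1 = 109  −1 ⇒ G_1=108
G_1=108  [base 3] 3^(3 + 1) + 3^3  →[3↦4]→  4^(4 + 1) + 4^4 = 1280  −1 ⇒ G_2=1279
G_2=1279  [base 4] 4^(4 + 1) + 3·4^3 + 3·4^2 + 3·4 + 3  →[4↦5]→  5^(5 + 1) + 3·5^3 + 3·5^2 + 3·5 + 3 = 16093  −1 ⇒ G_3=16092
G_3=16092  [base 5] 5^(5 + 1) + 3·5^3 + 3·5^2 + 3·5 + 2  →[5↦6]→  6^(6 + 1) + 3·6^3 + 3·6^2 + 3·6 + 2 = 280712  −1 ⇒ G_4=280711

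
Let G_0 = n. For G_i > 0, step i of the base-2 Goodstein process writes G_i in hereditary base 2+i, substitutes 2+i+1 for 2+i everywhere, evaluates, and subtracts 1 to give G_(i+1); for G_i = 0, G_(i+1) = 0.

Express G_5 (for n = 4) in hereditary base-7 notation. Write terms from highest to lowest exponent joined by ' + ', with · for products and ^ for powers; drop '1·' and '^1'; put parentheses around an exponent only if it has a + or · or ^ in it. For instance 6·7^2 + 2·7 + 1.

G_0=4  [base 2] 2^2  →[2↦3]→  3^3 = 27  −1 ⇒ G_1=26
G_1=26  [base 3] 2·3^2 + 2·3 + 2  →[3↦4]→  2·4^2 + 2·4 + 2 = 42  −1 ⇒ G_2=41
G_2=41  [base 4] 2·4^2 + 2·4 + 1  →[4↦5]→  2·5^2 + 2·5 + 1 = 61  −1 ⇒ G_3=60
G_3=60  [base 5] 2·5^2 + 2·5  →[5↦6]→  2·6^2 + 2·6 = 84  −1 ⇒ G_4=83
G_4=83  [base 6] 2·6^2 + 6 + 5  →[6↦7]→  2·7^2 + 7 + 5 = 110  −1 ⇒ G_5=109
G_5=109  [base 7] 2·7^2 + 7 + 4  →[7↦8]→  2·8^2 + 8 + 4 = 140  −1 ⇒ G_6=139

2·7^2 + 7 + 4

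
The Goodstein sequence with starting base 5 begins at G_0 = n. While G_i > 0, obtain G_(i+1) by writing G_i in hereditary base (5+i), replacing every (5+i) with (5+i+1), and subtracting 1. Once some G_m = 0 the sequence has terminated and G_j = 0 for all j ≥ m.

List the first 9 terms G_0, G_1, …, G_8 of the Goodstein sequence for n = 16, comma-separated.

16 —HB5→ 3·5 + 1 —bump→ 3·6 + 1 = 19 —(−1)→ 18
18 —HB6→ 3·6 —bump→ 3·7 = 21 —(−1)→ 20
20 —HB7→ 2·7 + 6 —bump→ 2·8 + 6 = 22 —(−1)→ 21
21 —HB8→ 2·8 + 5 —bump→ 2·9 + 5 = 23 —(−1)→ 22
22 —HB9→ 2·9 + 4 —bump→ 2·10 + 4 = 24 —(−1)→ 23
23 —HB10→ 2·10 + 3 —bump→ 2·11 + 3 = 25 —(−1)→ 24
24 —HB11→ 2·11 + 2 —bump→ 2·12 + 2 = 26 —(−1)→ 25
25 —HB12→ 2·12 + 1 —bump→ 2·13 + 1 = 27 —(−1)→ 26

16, 18, 20, 21, 22, 23, 24, 25, 26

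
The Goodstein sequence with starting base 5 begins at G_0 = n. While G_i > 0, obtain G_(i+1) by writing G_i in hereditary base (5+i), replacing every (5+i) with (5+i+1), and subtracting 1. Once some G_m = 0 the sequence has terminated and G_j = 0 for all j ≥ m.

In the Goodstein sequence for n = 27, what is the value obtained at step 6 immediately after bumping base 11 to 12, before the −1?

i=0: 27 = 5^2 + 2 (b=5); 5→6: 6^2 + 2 = 38; 38−1 = 37
i=1: 37 = 6^2 + 1 (b=6); 6→7: 7^2 + 1 = 50; 50−1 = 49
i=2: 49 = 7^2 (b=7); 7→8: 8^2 = 64; 64−1 = 63
i=3: 63 = 7·8 + 7 (b=8); 8→9: 7·9 + 7 = 70; 70−1 = 69
i=4: 69 = 7·9 + 6 (b=9); 9→10: 7·10 + 6 = 76; 76−1 = 75
i=5: 75 = 7·10 + 5 (b=10); 10→11: 7·11 + 5 = 82; 82−1 = 81

88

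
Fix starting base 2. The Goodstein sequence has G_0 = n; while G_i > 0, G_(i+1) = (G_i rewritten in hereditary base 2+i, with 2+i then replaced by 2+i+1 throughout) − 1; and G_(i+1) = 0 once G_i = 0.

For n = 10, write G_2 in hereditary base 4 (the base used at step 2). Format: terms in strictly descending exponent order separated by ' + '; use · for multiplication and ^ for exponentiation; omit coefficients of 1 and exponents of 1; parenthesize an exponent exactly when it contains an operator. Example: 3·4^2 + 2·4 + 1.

base 2: 10 = 2^(2 + 1) + 2; at 3: 3^(3 + 1) + 3 = 84; next = 83
base 3: 83 = 3^(3 + 1) + 2; at 4: 4^(4 + 1) + 2 = 1026; next = 1025
base 4: 1025 = 4^(4 + 1) + 1; at 5: 5^(5 + 1) + 1 = 15626; next = 15625

4^(4 + 1) + 1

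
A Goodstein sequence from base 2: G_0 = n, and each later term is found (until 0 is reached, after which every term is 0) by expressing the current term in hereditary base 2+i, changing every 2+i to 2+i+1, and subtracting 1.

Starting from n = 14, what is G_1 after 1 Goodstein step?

14 —HB2→ 2^(2 + 1) + 2^2 + 2 —bump→ 3^(3 + 1) + 3^3 + 3 = 111 —(−1)→ 110
110 —HB3→ 3^(3 + 1) + 3^3 + 2 —bump→ 4^(4 + 1) + 4^4 + 2 = 1282 —(−1)→ 1281

110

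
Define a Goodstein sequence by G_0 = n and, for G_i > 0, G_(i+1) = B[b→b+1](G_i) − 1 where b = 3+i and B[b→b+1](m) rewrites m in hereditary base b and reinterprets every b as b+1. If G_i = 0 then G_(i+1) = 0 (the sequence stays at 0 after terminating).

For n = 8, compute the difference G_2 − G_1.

[0] 8 ≡ 2·3 + 2 (base 3). Lift 4: 10. −1: 9.
[1] 9 ≡ 2·4 + 1 (base 4). Lift 5: 11. −1: 10.

1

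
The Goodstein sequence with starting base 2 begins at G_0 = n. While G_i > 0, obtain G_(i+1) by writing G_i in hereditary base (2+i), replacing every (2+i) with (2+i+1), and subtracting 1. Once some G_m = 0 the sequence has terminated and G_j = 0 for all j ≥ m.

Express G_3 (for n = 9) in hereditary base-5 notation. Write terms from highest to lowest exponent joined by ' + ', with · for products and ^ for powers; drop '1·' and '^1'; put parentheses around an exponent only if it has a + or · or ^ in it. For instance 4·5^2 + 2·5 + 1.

base 2: 9 = 2^(2 + 1) + 1; at 3: 3^(3 + 1) + 1 = 82; next = 81
base 3: 81 = 3^(3 + 1); at 4: 4^(4 + 1) = 1024; next = 1023
base 4: 1023 = 3·4^4 + 3·4^3 + 3·4^2 + 3·4 + 3; at 5: 3·5^5 + 3·5^3 + 3·5^2 + 3·5 + 3 = 9843; next = 9842
base 5: 9842 = 3·5^5 + 3·5^3 + 3·5^2 + 3·5 + 2; at 6: 3·6^6 + 3·6^3 + 3·6^2 + 3·6 + 2 = 140744; next = 140743

3·5^5 + 3·5^3 + 3·5^2 + 3·5 + 2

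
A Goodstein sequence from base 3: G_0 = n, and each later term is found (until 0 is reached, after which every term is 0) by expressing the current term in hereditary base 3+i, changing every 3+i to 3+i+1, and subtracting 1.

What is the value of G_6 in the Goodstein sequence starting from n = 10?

36

G_0=10  [base 3] 3^2 + 1  →[3↦4]→  4^2 + 1 = 17  −1 ⇒ G_1=16
G_1=16  [base 4] 4^2  →[4↦5]→  5^2 = 25  −1 ⇒ G_2=24
G_2=24  [base 5] 4·5 + 4  →[5↦6]→  4·6 + 4 = 28  −1 ⇒ G_3=27
G_3=27  [base 6] 4·6 + 3  →[6↦7]→  4·7 + 3 = 31  −1 ⇒ G_4=30
G_4=30  [base 7] 4·7 + 2  →[7↦8]→  4·8 + 2 = 34  −1 ⇒ G_5=33
G_5=33  [base 8] 4·8 + 1  →[8↦9]→  4·9 + 1 = 37  −1 ⇒ G_6=36
G_6=36  [base 9] 4·9  →[9↦10]→  4·10 = 40  −1 ⇒ G_7=39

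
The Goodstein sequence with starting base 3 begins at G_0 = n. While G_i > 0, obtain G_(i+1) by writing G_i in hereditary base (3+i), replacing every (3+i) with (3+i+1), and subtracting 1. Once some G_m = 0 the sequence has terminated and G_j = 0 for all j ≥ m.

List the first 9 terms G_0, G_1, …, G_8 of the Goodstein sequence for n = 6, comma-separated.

step 0: 6 = 2·3; sub 4 for 3: 2·4; = 8; G_1 = 8−1 = 7
step 1: 7 = 4 + 3; sub 5 for 4: 5 + 3; = 8; G_2 = 8−1 = 7
step 2: 7 = 5 + 2; sub 6 for 5: 6 + 2; = 8; G_3 = 8−1 = 7
step 3: 7 = 6 + 1; sub 7 for 6: 7 + 1; = 8; G_4 = 8−1 = 7
step 4: 7 = 7; sub 8 for 7: 8; = 8; G_5 = 8−1 = 7
step 5: 7 = 7; sub 9 for 8: 7; = 7; G_6 = 7−1 = 6
step 6: 6 = 6; sub 10 for 9: 6; = 6; G_7 = 6−1 = 5
step 7: 5 = 5; sub 11 for 10: 5; = 5; G_8 = 5−1 = 4

6, 7, 7, 7, 7, 7, 6, 5, 4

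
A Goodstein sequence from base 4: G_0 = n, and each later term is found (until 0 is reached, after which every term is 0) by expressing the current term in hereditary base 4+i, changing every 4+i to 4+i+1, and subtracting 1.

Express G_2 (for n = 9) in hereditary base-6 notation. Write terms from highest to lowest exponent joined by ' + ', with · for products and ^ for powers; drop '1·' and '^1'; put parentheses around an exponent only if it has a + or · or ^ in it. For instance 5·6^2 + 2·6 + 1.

base 4: 9 = 2·4 + 1; at 5: 2·5 + 1 = 11; next = 10
base 5: 10 = 2·5; at 6: 2·6 = 12; next = 11

6 + 5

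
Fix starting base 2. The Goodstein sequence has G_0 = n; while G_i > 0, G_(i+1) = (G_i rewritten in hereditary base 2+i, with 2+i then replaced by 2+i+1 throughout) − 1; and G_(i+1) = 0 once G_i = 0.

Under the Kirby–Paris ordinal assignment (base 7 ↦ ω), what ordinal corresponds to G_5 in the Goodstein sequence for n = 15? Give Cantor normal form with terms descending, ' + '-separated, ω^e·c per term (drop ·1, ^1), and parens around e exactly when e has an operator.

ω^(ω + 1) + ω^ω

(0) 15|_2 = 2^(2 + 1) + 2^2 + 2 + 1 ↦ 3^(3 + 1) + 3^3 + 3 + 1|_3 = 112 ⇒ 111
(1) 111|_3 = 3^(3 + 1) + 3^3 + 3 ↦ 4^(4 + 1) + 4^4 + 4|_4 = 1284 ⇒ 1283
(2) 1283|_4 = 4^(4 + 1) + 4^4 + 3 ↦ 5^(5 + 1) + 5^5 + 3|_5 = 18753 ⇒ 18752
(3) 18752|_5 = 5^(5 + 1) + 5^5 + 2 ↦ 6^(6 + 1) + 6^6 + 2|_6 = 326594 ⇒ 326593
(4) 326593|_6 = 6^(6 + 1) + 6^6 + 1 ↦ 7^(7 + 1) + 7^7 + 1|_7 = 6588345 ⇒ 6588344
(5) 6588344|_7 = 7^(7 + 1) + 7^7 ↦ 8^(8 + 1) + 8^8|_8 = 150994944 ⇒ 150994943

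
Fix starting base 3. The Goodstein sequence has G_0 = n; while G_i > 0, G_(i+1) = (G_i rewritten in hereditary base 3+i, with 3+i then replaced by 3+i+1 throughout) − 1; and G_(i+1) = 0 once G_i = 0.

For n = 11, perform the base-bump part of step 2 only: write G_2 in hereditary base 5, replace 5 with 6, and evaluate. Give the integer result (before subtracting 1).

i=0: 11 = 3^2 + 2 (b=3); 3→4: 4^2 + 2 = 18; 18−1 = 17
i=1: 17 = 4^2 + 1 (b=4); 4→5: 5^2 + 1 = 26; 26−1 = 25
i=2: 25 = 5^2 (b=5); 5→6: 6^2 = 36; 36−1 = 35

36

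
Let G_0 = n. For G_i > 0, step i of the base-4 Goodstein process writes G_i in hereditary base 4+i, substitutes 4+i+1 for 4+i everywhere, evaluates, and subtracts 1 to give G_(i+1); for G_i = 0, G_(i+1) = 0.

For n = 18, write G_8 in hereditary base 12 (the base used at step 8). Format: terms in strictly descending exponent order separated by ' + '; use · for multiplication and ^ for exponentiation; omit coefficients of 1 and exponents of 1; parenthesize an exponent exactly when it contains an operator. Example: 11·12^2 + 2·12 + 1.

step 0: 18 = 4^2 + 2; sub 5 for 4: 5^2 + 2; = 27; G_1 = 27−1 = 26
step 1: 26 = 5^2 + 1; sub 6 for 5: 6^2 + 1; = 37; G_2 = 37−1 = 36
step 2: 36 = 6^2; sub 7 for 6: 7^2; = 49; G_3 = 49−1 = 48
step 3: 48 = 6·7 + 6; sub 8 for 7: 6·8 + 6; = 54; G_4 = 54−1 = 53
step 4: 53 = 6·8 + 5; sub 9 for 8: 6·9 + 5; = 59; G_5 = 59−1 = 58
step 5: 58 = 6·9 + 4; sub 10 for 9: 6·10 + 4; = 64; G_6 = 64−1 = 63
step 6: 63 = 6·10 + 3; sub 11 for 10: 6·11 + 3; = 69; G_7 = 69−1 = 68
step 7: 68 = 6·11 + 2; sub 12 for 11: 6·12 + 2; = 74; G_8 = 74−1 = 73

6·12 + 1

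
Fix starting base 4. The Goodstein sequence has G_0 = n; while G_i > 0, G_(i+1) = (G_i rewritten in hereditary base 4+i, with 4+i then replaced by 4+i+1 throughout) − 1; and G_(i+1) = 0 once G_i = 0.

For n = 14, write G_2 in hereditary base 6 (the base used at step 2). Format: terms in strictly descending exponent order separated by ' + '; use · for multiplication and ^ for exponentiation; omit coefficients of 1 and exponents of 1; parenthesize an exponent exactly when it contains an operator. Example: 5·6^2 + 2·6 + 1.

3·6

G_0 = 14. HB_4(14) = 3·4 + 2. Bump = 17. G_1 = 16.
G_1 = 16. HB_5(16) = 3·5 + 1. Bump = 19. G_2 = 18.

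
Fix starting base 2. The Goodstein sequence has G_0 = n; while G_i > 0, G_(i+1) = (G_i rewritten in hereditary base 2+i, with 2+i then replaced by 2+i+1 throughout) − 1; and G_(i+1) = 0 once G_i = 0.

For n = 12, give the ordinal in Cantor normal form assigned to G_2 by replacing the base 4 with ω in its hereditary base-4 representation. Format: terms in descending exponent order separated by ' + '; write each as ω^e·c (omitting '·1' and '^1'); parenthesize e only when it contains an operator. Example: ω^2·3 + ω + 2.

ω^(ω + 1) + ω^2·2 + ω·2 + 1

G_0=12  [base 2] 2^(2 + 1) + 2^2  →[2↦3]→  3^(3 + 1) + 3^3 = 108  −1 ⇒ G_1=107
G_1=107  [base 3] 3^(3 + 1) + 2·3^2 + 2·3 + 2  →[3↦4]→  4^(4 + 1) + 2·4^2 + 2·4 + 2 = 1066  −1 ⇒ G_2=1065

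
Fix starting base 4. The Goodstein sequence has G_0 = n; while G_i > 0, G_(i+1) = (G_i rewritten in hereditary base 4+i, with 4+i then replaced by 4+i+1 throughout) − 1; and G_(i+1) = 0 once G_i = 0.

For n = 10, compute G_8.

13

G_0=10  [base 4] 2·4 + 2  →[4↦5]→  2·5 + 2 = 12  −1 ⇒ G_1=11
G_1=11  [base 5] 2·5 + 1  →[5↦6]→  2·6 + 1 = 13  −1 ⇒ G_2=12
G_2=12  [base 6] 2·6  →[6↦7]→  2·7 = 14  −1 ⇒ G_3=13
G_3=13  [base 7] 7 + 6  →[7↦8]→  8 + 6 = 14  −1 ⇒ G_4=13
G_4=13  [base 8] 8 + 5  →[8↦9]→  9 + 5 = 14  −1 ⇒ G_5=13
G_5=13  [base 9] 9 + 4  →[9↦10]→  10 + 4 = 14  −1 ⇒ G_6=13
G_6=13  [base 10] 10 + 3  →[10↦11]→  11 + 3 = 14  −1 ⇒ G_7=13
G_7=13  [base 11] 11 + 2  →[11↦12]→  12 + 2 = 14  −1 ⇒ G_8=13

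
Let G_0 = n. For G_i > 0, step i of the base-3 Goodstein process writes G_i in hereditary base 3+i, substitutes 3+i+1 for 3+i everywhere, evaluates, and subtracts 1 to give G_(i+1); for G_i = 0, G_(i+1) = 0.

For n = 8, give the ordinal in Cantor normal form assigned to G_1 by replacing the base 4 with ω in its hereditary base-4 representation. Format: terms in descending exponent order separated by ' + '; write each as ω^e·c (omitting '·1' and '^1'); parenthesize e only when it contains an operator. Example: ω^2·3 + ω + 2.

base 3: 8 = 2·3 + 2; at 4: 2·4 + 2 = 10; next = 9
base 4: 9 = 2·4 + 1; at 5: 2·5 + 1 = 11; next = 10

ω·2 + 1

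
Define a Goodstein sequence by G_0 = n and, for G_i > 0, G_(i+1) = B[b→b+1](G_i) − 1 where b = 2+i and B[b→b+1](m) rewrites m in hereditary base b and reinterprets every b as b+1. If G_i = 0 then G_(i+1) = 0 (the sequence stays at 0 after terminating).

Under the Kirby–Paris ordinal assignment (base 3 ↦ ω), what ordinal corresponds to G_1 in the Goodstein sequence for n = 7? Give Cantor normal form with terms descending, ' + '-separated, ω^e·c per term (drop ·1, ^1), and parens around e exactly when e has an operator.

ω^ω + ω

G_0=7  [base 2] 2^2 + 2 + 1  →[2↦3]→  3^3 + 3 + 1 = 31  −1 ⇒ G_1=30
G_1=30  [base 3] 3^3 + 3  →[3↦4]→  4^4 + 4 = 260  −1 ⇒ G_2=259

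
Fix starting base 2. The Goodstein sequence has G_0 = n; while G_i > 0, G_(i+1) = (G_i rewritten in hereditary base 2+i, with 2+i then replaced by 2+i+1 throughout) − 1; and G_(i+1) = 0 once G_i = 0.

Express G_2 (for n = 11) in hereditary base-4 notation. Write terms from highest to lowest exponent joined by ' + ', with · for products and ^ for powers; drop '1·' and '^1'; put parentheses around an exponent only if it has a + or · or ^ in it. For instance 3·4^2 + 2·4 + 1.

G_0=11  [base 2] 2^(2 + 1) + 2 + 1  →[2↦3]→  3^(3 + 1) + 3 + 1 = 85  −1 ⇒ G_1=84
G_1=84  [base 3] 3^(3 + 1) + 3  →[3↦4]→  4^(4 + 1) + 4 = 1028  −1 ⇒ G_2=1027
G_2=1027  [base 4] 4^(4 + 1) + 3  →[4↦5]→  5^(5 + 1) + 3 = 15628  −1 ⇒ G_3=15627

4^(4 + 1) + 3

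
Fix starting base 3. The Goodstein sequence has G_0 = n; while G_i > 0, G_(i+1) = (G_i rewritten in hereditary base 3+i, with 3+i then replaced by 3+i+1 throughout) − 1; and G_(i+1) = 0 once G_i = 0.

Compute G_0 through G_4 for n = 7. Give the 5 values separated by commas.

7 —HB3→ 2·3 + 1 —bump→ 2·4 + 1 = 9 —(−1)→ 8
8 —HB4→ 2·4 —bump→ 2·5 = 10 —(−1)→ 9
9 —HB5→ 5 + 4 —bump→ 6 + 4 = 10 —(−1)→ 9
9 —HB6→ 6 + 3 —bump→ 7 + 3 = 10 —(−1)→ 9

7, 8, 9, 9, 9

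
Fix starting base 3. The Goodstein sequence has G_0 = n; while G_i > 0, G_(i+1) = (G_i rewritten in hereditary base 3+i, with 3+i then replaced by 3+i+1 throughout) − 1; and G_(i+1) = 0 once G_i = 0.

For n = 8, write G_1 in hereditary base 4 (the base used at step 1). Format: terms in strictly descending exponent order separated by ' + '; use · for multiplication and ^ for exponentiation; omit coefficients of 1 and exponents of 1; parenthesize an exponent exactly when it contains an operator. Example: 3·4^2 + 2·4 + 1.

2·4 + 1

[0] 8 ≡ 2·3 + 2 (base 3). Lift 4: 10. −1: 9.
[1] 9 ≡ 2·4 + 1 (base 4). Lift 5: 11. −1: 10.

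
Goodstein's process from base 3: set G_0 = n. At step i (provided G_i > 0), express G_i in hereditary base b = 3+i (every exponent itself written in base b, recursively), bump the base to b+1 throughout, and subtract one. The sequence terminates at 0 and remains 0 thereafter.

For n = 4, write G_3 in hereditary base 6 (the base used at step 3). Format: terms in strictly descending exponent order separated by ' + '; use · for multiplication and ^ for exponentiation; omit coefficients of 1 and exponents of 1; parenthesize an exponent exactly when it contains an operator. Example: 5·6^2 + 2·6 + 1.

G_0=4  [base 3] 3 + 1  →[3↦4]→  4 + 1 = 5  −1 ⇒ G_1=4
G_1=4  [base 4] 4  →[4↦5]→  5 = 5  −1 ⇒ G_2=4
G_2=4  [base 5] 4  →[5↦6]→  4 = 4  −1 ⇒ G_3=3
G_3=3  [base 6] 3  →[6↦7]→  3 = 3  −1 ⇒ G_4=2

3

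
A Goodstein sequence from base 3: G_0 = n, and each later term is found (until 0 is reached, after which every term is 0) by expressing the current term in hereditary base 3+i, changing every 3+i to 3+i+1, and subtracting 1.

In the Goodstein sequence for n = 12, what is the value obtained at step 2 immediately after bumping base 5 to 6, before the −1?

12 —HB3→ 3^2 + 3 —bump→ 4^2 + 4 = 20 —(−1)→ 19
19 —HB4→ 4^2 + 3 —bump→ 5^2 + 3 = 28 —(−1)→ 27
27 —HB5→ 5^2 + 2 —bump→ 6^2 + 2 = 38 —(−1)→ 37

38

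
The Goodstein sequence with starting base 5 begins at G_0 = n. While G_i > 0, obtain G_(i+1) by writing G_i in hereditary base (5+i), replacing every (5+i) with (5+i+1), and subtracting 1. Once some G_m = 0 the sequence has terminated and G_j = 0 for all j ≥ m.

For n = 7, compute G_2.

(0) 7|_5 = 5 + 2 ↦ 6 + 2|_6 = 8 ⇒ 7
(1) 7|_6 = 6 + 1 ↦ 7 + 1|_7 = 8 ⇒ 7

7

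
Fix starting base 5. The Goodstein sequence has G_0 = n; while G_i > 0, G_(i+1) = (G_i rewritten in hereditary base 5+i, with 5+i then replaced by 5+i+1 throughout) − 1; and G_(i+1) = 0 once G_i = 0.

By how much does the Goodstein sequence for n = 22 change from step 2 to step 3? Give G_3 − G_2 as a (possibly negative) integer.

[0] 22 ≡ 4·5 + 2 (base 5). Lift 6: 26. −1: 25.
[1] 25 ≡ 4·6 + 1 (base 6). Lift 7: 29. −1: 28.
[2] 28 ≡ 4·7 (base 7). Lift 8: 32. −1: 31.

3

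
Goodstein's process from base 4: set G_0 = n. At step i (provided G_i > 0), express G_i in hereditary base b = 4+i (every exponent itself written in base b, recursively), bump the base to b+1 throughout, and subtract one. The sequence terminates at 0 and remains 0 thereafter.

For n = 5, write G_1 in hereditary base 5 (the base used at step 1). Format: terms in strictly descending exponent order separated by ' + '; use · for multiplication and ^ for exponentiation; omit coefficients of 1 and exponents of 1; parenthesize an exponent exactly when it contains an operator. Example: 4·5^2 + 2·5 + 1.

5

G_0 = 5. HB_4(5) = 4 + 1. Bump = 6. G_1 = 5.
G_1 = 5. HB_5(5) = 5. Bump = 6. G_2 = 5.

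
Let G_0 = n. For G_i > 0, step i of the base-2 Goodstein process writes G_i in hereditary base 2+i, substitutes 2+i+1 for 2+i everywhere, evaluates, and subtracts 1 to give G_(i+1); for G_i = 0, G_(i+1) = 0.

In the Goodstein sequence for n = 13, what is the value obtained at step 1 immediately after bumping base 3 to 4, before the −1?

step 0: 13 = 2^(2 + 1) + 2^2 + 1; sub 3 for 2: 3^(3 + 1) + 3^3 + 1; = 109; G_1 = 109−1 = 108
step 1: 108 = 3^(3 + 1) + 3^3; sub 4 for 3: 4^(4 + 1) + 4^4; = 1280; G_2 = 1280−1 = 1279

1280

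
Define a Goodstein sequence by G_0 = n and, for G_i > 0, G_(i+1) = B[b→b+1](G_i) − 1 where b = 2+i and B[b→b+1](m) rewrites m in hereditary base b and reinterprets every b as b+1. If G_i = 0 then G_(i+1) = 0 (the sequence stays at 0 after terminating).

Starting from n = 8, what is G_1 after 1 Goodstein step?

G_0 = 8. HB_2(8) = 2^(2 + 1). Bump = 81. G_1 = 80.
G_1 = 80. HB_3(80) = 2·3^3 + 2·3^2 + 2·3 + 2. Bump = 554. G_2 = 553.

80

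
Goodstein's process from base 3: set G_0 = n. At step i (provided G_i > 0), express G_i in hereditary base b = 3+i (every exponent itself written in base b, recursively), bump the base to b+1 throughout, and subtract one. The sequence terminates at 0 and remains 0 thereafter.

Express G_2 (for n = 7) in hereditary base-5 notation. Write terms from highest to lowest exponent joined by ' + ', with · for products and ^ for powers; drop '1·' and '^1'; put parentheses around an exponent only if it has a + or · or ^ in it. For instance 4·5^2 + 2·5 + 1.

5 + 4

base 3: 7 = 2·3 + 1; at 4: 2·4 + 1 = 9; next = 8
base 4: 8 = 2·4; at 5: 2·5 = 10; next = 9
base 5: 9 = 5 + 4; at 6: 6 + 4 = 10; next = 9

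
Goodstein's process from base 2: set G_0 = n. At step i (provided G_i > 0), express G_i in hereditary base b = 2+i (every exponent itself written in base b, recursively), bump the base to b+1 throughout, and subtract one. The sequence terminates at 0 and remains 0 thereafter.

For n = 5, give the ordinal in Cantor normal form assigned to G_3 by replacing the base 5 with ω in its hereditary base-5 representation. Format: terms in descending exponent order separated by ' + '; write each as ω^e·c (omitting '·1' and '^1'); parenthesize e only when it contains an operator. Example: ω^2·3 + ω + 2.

ω^3·3 + ω^2·3 + ω·3 + 2

base 2: 5 = 2^2 + 1; at 3: 3^3 + 1 = 28; next = 27
base 3: 27 = 3^3; at 4: 4^4 = 256; next = 255
base 4: 255 = 3·4^3 + 3·4^2 + 3·4 + 3; at 5: 3·5^3 + 3·5^2 + 3·5 + 3 = 468; next = 467
base 5: 467 = 3·5^3 + 3·5^2 + 3·5 + 2; at 6: 3·6^3 + 3·6^2 + 3·6 + 2 = 776; next = 775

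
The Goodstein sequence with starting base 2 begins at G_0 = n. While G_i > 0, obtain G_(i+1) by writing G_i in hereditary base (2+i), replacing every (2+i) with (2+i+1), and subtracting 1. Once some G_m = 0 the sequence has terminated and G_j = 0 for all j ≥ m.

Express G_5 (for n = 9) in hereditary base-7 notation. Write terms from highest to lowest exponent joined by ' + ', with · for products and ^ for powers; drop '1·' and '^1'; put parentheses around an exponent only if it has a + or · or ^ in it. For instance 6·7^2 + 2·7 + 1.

i=0: 9 = 2^(2 + 1) + 1 (b=2); 2→3: 3^(3 + 1) + 1 = 82; 82−1 = 81
i=1: 81 = 3^(3 + 1) (b=3); 3→4: 4^(4 + 1) = 1024; 1024−1 = 1023
i=2: 1023 = 3·4^4 + 3·4^3 + 3·4^2 + 3·4 + 3 (b=4); 4→5: 3·5^5 + 3·5^3 + 3·5^2 + 3·5 + 3 = 9843; 9843−1 = 9842
i=3: 9842 = 3·5^5 + 3·5^3 + 3·5^2 + 3·5 + 2 (b=5); 5→6: 3·6^6 + 3·6^3 + 3·6^2 + 3·6 + 2 = 140744; 140744−1 = 140743
i=4: 140743 = 3·6^6 + 3·6^3 + 3·6^2 + 3·6 + 1 (b=6); 6→7: 3·7^7 + 3·7^3 + 3·7^2 + 3·7 + 1 = 2471827; 2471827−1 = 2471826
i=5: 2471826 = 3·7^7 + 3·7^3 + 3·7^2 + 3·7 (b=7); 7→8: 3·8^8 + 3·8^3 + 3·8^2 + 3·8 = 50333400; 50333400−1 = 50333399

3·7^7 + 3·7^3 + 3·7^2 + 3·7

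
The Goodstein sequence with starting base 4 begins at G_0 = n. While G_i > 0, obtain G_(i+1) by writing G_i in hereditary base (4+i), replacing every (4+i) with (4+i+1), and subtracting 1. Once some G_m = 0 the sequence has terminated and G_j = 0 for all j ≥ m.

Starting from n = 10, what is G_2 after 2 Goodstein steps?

base 4: 10 = 2·4 + 2; at 5: 2·5 + 2 = 12; next = 11
base 5: 11 = 2·5 + 1; at 6: 2·6 + 1 = 13; next = 12
base 6: 12 = 2·6; at 7: 2·7 = 14; next = 13

12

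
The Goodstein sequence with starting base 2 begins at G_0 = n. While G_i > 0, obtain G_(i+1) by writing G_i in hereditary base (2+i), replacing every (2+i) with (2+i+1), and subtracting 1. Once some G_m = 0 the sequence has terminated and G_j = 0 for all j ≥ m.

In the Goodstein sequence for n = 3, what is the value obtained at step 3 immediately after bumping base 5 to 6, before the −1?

[0] 3 ≡ 2 + 1 (base 2). Lift 3: 4. −1: 3.
[1] 3 ≡ 3 (base 3). Lift 4: 4. −1: 3.
[2] 3 ≡ 3 (base 4). Lift 5: 3. −1: 2.
[3] 2 ≡ 2 (base 5). Lift 6: 2. −1: 1.

2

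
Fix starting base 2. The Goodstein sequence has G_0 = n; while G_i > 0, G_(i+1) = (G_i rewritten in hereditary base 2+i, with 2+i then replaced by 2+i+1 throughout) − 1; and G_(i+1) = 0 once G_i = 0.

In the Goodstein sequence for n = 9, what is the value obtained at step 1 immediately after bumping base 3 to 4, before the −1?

i=0: 9 = 2^(2 + 1) + 1 (b=2); 2→3: 3^(3 + 1) + 1 = 82; 82−1 = 81
i=1: 81 = 3^(3 + 1) (b=3); 3→4: 4^(4 + 1) = 1024; 1024−1 = 1023

1024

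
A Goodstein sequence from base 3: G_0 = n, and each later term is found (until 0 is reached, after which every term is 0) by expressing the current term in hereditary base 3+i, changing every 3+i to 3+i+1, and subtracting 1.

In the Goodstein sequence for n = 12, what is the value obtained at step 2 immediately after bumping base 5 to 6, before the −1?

G_0 = 12. HB_3(12) = 3^2 + 3. Bump = 20. G_1 = 19.
G_1 = 19. HB_4(19) = 4^2 + 3. Bump = 28. G_2 = 27.
G_2 = 27. HB_5(27) = 5^2 + 2. Bump = 38. G_3 = 37.

38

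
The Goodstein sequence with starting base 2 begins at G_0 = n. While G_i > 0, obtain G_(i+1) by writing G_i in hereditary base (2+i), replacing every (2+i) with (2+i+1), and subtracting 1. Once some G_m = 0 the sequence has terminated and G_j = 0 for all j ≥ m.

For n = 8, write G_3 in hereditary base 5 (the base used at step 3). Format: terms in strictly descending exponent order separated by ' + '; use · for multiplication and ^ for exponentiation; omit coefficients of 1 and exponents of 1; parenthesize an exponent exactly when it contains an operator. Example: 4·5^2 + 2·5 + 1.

(0) 8|_2 = 2^(2 + 1) ↦ 3^(3 + 1)|_3 = 81 ⇒ 80
(1) 80|_3 = 2·3^3 + 2·3^2 + 2·3 + 2 ↦ 2·4^4 + 2·4^2 + 2·4 + 2|_4 = 554 ⇒ 553
(2) 553|_4 = 2·4^4 + 2·4^2 + 2·4 + 1 ↦ 2·5^5 + 2·5^2 + 2·5 + 1|_5 = 6311 ⇒ 6310

2·5^5 + 2·5^2 + 2·5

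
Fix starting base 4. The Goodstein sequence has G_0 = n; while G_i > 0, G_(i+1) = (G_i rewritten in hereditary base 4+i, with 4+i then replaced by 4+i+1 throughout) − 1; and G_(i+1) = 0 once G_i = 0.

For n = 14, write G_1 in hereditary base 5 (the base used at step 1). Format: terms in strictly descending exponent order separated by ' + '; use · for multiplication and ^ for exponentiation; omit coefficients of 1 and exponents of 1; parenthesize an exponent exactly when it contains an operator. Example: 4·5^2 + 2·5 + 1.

3·5 + 1

[0] 14 ≡ 3·4 + 2 (base 4). Lift 5: 17. −1: 16.
[1] 16 ≡ 3·5 + 1 (base 5). Lift 6: 19. −1: 18.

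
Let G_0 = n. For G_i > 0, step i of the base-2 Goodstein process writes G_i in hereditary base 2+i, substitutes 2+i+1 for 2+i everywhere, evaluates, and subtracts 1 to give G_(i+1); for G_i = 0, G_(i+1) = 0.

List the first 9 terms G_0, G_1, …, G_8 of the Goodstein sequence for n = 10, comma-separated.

10, 83, 1025, 15625, 279935, 4215754, 84073323, 1937434592, 50000555551

G_0 = 10. HB_2(10) = 2^(2 + 1) + 2. Bump = 84. G_1 = 83.
G_1 = 83. HB_3(83) = 3^(3 + 1) + 2. Bump = 1026. G_2 = 1025.
G_2 = 1025. HB_4(1025) = 4^(4 + 1) + 1. Bump = 15626. G_3 = 15625.
G_3 = 15625. HB_5(15625) = 5^(5 + 1). Bump = 279936. G_4 = 279935.
G_4 = 279935. HB_6(279935) = 5·6^6 + 5·6^5 + 5·6^4 + 5·6^3 + 5·6^2 + 5·6 + 5. Bump = 4215755. G_5 = 4215754.
G_5 = 4215754. HB_7(4215754) = 5·7^7 + 5·7^5 + 5·7^4 + 5·7^3 + 5·7^2 + 5·7 + 4. Bump = 84073324. G_6 = 84073323.
G_6 = 84073323. HB_8(84073323) = 5·8^8 + 5·8^5 + 5·8^4 + 5·8^3 + 5·8^2 + 5·8 + 3. Bump = 1937434593. G_7 = 1937434592.
G_7 = 1937434592. HB_9(1937434592) = 5·9^9 + 5·9^5 + 5·9^4 + 5·9^3 + 5·9^2 + 5·9 + 2. Bump = 50000555552. G_8 = 50000555551.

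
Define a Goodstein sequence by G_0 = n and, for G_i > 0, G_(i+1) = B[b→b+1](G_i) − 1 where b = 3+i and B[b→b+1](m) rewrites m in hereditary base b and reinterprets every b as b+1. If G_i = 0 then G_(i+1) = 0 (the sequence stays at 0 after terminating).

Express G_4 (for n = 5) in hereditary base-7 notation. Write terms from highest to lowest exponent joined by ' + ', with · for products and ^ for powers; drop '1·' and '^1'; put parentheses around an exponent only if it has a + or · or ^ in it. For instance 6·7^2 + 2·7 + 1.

G_0=5  [base 3] 3 + 2  →[3↦4]→  4 + 2 = 6  −1 ⇒ G_1=5
G_1=5  [base 4] 4 + 1  →[4↦5]→  5 + 1 = 6  −1 ⇒ G_2=5
G_2=5  [base 5] 5  →[5↦6]→  6 = 6  −1 ⇒ G_3=5
G_3=5  [base 6] 5  →[6↦7]→  5 = 5  −1 ⇒ G_4=4
G_4=4  [base 7] 4  →[7↦8]→  4 = 4  −1 ⇒ G_5=3

4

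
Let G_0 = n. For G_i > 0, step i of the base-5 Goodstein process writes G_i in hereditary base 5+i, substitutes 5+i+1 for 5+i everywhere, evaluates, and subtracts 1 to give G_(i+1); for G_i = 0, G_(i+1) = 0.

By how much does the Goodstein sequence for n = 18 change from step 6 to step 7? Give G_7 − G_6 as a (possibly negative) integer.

1

base 5: 18 = 3·5 + 3; at 6: 3·6 + 3 = 21; next = 20
base 6: 20 = 3·6 + 2; at 7: 3·7 + 2 = 23; next = 22
base 7: 22 = 3·7 + 1; at 8: 3·8 + 1 = 25; next = 24
base 8: 24 = 3·8; at 9: 3·9 = 27; next = 26
base 9: 26 = 2·9 + 8; at 10: 2·10 + 8 = 28; next = 27
base 10: 27 = 2·10 + 7; at 11: 2·11 + 7 = 29; next = 28
base 11: 28 = 2·11 + 6; at 12: 2·12 + 6 = 30; next = 29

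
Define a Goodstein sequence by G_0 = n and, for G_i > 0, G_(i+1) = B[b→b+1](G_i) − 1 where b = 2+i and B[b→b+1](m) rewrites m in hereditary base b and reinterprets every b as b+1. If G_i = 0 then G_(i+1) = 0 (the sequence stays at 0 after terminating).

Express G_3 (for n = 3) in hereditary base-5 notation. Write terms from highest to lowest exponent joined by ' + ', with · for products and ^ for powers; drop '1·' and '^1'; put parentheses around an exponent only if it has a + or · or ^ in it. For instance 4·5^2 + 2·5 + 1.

2

step 0: 3 = 2 + 1; sub 3 for 2: 3 + 1; = 4; G_1 = 4−1 = 3
step 1: 3 = 3; sub 4 for 3: 4; = 4; G_2 = 4−1 = 3
step 2: 3 = 3; sub 5 for 4: 3; = 3; G_3 = 3−1 = 2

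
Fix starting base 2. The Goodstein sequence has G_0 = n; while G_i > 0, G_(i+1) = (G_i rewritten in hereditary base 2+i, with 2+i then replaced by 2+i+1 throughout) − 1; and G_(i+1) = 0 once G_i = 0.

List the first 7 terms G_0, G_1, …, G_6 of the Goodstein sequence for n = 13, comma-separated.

[0] 13 ≡ 2^(2 + 1) + 2^2 + 1 (base 2). Lift 3: 109. −1: 108.
[1] 108 ≡ 3^(3 + 1) + 3^3 (base 3). Lift 4: 1280. −1: 1279.
[2] 1279 ≡ 4^(4 + 1) + 3·4^3 + 3·4^2 + 3·4 + 3 (base 4). Lift 5: 16093. −1: 16092.
[3] 16092 ≡ 5^(5 + 1) + 3·5^3 + 3·5^2 + 3·5 + 2 (base 5). Lift 6: 280712. −1: 280711.
[4] 280711 ≡ 6^(6 + 1) + 3·6^3 + 3·6^2 + 3·6 + 1 (base 6). Lift 7: 5765999. −1: 5765998.
[5] 5765998 ≡ 7^(7 + 1) + 3·7^3 + 3·7^2 + 3·7 (base 7). Lift 8: 134219480. −1: 134219479.

13, 108, 1279, 16092, 280711, 5765998, 134219479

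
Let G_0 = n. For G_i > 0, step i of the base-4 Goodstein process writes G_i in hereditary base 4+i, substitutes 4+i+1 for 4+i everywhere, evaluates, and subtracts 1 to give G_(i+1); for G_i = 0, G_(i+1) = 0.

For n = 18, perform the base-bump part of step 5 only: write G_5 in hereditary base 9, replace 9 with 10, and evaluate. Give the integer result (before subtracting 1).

64

[0] 18 ≡ 4^2 + 2 (base 4). Lift 5: 27. −1: 26.
[1] 26 ≡ 5^2 + 1 (base 5). Lift 6: 37. −1: 36.
[2] 36 ≡ 6^2 (base 6). Lift 7: 49. −1: 48.
[3] 48 ≡ 6·7 + 6 (base 7). Lift 8: 54. −1: 53.
[4] 53 ≡ 6·8 + 5 (base 8). Lift 9: 59. −1: 58.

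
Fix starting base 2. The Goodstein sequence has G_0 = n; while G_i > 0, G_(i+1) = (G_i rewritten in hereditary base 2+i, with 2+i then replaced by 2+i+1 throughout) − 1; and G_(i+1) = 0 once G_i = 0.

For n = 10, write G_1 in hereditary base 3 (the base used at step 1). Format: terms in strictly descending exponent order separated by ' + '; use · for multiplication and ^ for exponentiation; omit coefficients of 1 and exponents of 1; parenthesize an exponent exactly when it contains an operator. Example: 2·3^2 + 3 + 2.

G_0 = 10. HB_2(10) = 2^(2 + 1) + 2. Bump = 84. G_1 = 83.
G_1 = 83. HB_3(83) = 3^(3 + 1) + 2. Bump = 1026. G_2 = 1025.

3^(3 + 1) + 2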